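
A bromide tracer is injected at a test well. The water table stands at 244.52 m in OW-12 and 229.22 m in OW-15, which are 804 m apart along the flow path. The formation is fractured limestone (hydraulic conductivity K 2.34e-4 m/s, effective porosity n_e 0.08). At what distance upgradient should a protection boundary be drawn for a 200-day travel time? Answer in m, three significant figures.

962 m

Hydraulic gradient i = (244.52 − 229.22) / 804 = 15.30 / 804 = 0.01903
K = 2.34e-4 m/s × 86400 s/d = 20.22 m/d
Specific discharge q = 20.22 × 0.01903 = 0.3847 m/d
v_s = q/n_e = 0.3847/0.08 = 4.809 m/d
L = v × T = 4.809 × 200 = 961.8 m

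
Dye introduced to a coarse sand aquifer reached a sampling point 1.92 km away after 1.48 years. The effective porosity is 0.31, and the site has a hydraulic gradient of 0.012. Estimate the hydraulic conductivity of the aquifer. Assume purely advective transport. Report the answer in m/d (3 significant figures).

91.8 m/d

t = 1.48 years = 540.2 d
L = 1.92 km = 1920 m
v = L / t = 1920 / 540.2 = 3.554 m/d
K = v · n / i = 3.554 × 0.31 / 0.012 = 91.8 m/d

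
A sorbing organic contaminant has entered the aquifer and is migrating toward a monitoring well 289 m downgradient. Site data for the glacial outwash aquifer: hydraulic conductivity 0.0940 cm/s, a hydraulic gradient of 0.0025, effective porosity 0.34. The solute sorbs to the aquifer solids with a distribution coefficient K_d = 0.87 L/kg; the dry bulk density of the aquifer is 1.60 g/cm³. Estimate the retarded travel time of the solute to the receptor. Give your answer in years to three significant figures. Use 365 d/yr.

K = 0.0940 cm/s × 864 = 81.22 m/d
Darcy flux q = K·i = 81.22 × 0.0025 = 0.2030 m/d
Seepage velocity v = q / n = 0.2030 / 0.34 = 0.5972 m/d
Retardation R = 1 + ρ_b·K_d/n = 1 + 1.60×0.87/0.34 = 5.094
Contaminant velocity v_c = v/R = 0.5972/5.094 = 0.1172 m/d
t = L/v_c = 289/0.1172 = 2465 d
   = 2465/365 = 6.75 yr

6.75 years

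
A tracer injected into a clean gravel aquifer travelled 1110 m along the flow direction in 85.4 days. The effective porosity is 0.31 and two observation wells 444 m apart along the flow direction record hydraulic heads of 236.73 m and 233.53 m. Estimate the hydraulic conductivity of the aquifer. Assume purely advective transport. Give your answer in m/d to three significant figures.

Hydraulic gradient i = (236.73 − 233.53) / 444 = 3.20 / 444 = 0.007207
v = L / t = 1110 / 85.4 = 13.00 m/d
K = v · n / i = 13.00 × 0.31 / 0.007207 = 559 m/d

559 m/d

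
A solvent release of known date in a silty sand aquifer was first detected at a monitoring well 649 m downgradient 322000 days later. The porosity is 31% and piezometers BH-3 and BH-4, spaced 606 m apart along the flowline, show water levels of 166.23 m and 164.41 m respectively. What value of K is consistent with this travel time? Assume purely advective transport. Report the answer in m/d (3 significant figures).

Hydraulic gradient i = (166.23 − 164.41) / 606 = 1.82 / 606 = 0.003003
v = L / t = 649 / 322000 = 0.002016 m/d
K = v · n / i = 0.002016 × 0.31 / 0.003003 = 0.208 m/d

0.208 m/d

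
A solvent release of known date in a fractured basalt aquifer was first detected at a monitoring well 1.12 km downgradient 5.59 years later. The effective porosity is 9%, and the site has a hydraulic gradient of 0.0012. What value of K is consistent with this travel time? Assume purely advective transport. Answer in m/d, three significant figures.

t = 5.59 years = 2040 d
L = 1.12 km = 1120 m
v = L / t = 1120 / 2040 = 0.5489 m/d
K = v · n / i = 0.5489 × 0.09 / 0.0012 = 41.2 m/d

41.2 m/d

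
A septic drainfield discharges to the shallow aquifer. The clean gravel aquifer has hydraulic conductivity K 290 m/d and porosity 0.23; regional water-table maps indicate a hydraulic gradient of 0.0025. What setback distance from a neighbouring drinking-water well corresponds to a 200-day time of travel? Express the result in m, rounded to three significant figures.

630 m

q = Ki = 290 × 0.0025 = 0.7250 m/d
v = Ki/n = 290·0.0025/0.23 = 3.152 m/d
L = v × T = 3.152 × 200 = 630.4 m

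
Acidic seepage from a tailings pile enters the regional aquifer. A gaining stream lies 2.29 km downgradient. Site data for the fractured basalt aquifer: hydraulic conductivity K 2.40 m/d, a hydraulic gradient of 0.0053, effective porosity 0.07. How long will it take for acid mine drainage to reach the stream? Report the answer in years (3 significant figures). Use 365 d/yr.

Specific discharge q = 2.40 × 0.0053 = 0.01272 m/d
v = Ki/n = 2.40·0.0053/0.07 = 0.1817 m/d
L = 2.29 km = 2290 m
t = L / v = 2290 / 0.1817 = 12600 d
   = 12600 / 365 = 34.5 yr

34.5 years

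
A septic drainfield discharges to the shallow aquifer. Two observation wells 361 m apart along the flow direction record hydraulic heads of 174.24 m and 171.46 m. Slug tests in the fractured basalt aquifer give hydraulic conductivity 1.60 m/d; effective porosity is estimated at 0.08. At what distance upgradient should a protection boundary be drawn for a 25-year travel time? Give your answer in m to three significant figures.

Hydraulic gradient i = (174.24 − 171.46) / 361 = 2.78 / 361 = 0.007701
q = Ki = 1.60 × 0.007701 = 0.01232 m/d
v = Ki/n = 1.60·0.007701/0.08 = 0.1540 m/d
T = 25 yr × 365 = 9125 d
L = v × T = 0.1540 × 9125 = 1405 m

1410 m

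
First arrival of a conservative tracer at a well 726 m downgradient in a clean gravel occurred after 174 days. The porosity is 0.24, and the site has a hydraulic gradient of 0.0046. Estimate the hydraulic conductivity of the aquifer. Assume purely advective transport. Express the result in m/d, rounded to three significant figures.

v = L / t = 726 / 174 = 4.172 m/d
K = v · n / i = 4.172 × 0.24 / 0.0046 = 218 m/d

218 m/d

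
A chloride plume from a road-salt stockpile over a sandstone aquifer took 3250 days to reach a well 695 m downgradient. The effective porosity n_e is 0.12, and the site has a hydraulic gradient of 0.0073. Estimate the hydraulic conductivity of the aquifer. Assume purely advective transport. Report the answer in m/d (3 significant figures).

3.52 m/d

v = L / t = 695 / 3250 = 0.2138 m/d
K = v · n / i = 0.2138 × 0.12 / 0.0073 = 3.52 m/d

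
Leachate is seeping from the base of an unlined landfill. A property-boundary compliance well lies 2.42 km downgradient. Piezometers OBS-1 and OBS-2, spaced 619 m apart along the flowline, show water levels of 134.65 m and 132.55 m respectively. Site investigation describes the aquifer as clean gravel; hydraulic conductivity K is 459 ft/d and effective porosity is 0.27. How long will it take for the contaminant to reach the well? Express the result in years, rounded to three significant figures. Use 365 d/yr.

3.77 years

Hydraulic gradient i = (134.65 − 132.55) / 619 = 2.10 / 619 = 0.003393
K = 459 ft/d × 0.3048 = 139.9 m/d
Specific discharge q = 139.9 × 0.003393 = 0.4746 m/d
v = Ki/n = 139.9·0.003393/0.27 = 1.758 m/d
L = 2.42 km = 2420 m
t = L / v = 2420 / 1.758 = 1377 d
   = 1377 / 365 = 3.77 yr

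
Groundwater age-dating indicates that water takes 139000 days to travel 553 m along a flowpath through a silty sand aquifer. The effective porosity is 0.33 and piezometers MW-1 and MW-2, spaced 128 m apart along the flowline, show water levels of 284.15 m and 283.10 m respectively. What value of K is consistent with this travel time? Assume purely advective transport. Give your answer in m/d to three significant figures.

0.160 m/d

Hydraulic gradient i = (284.15 − 283.10) / 128 = 1.05 / 128 = 0.008203
v = L / t = 553 / 139000 = 0.003978 m/d
K = v · n / i = 0.003978 × 0.33 / 0.008203 = 0.160 m/d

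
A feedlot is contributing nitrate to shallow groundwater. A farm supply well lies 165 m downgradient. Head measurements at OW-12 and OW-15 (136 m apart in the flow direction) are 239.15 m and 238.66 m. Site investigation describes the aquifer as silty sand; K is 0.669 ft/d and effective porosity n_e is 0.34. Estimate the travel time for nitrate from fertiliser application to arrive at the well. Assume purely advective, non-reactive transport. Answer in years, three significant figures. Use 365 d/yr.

209 years

Hydraulic gradient i = (239.15 − 238.66) / 136 = 0.49 / 136 = 0.003603
K = 0.669 ft/d × 0.3048 = 0.2039 m/d
q = Ki = 0.2039 × 0.003603 = 7.347e-4 m/d
Average linear velocity = 7.347e-4 / 0.34 = 0.002161 m/d
t = L / v = 165 / 0.002161 = 76360 d
   = 76360 / 365 = 209 yr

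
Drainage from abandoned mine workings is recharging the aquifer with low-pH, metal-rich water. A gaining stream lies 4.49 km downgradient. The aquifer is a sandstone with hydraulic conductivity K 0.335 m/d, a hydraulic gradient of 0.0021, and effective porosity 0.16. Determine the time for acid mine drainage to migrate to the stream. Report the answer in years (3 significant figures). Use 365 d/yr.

2800 years

q = Ki = 0.335 × 0.0021 = 7.035e-4 m/d
v = Ki/n = 0.335·0.0021/0.16 = 0.004397 m/d
L = 4.49 km = 4490 m
t = L / v = 4490 / 0.004397 = 1.021e6 d
   = 1.021e6 / 365 = 2800 yr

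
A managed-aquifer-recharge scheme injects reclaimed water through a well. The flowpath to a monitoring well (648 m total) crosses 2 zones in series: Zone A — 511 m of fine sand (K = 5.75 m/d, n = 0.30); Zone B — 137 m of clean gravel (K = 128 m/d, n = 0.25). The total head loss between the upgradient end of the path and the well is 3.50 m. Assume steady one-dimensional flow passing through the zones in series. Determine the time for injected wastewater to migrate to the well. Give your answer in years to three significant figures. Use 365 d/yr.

13.2 years

Steady 1-D flow in series ⇒ the Darcy flux q is identical in every zone and the zone head losses add (resistances L/K in series).
Σ(L/K) = 511/5.75 + 137/128 = 88.87 + 1.070 = 89.94 d
q = ΔH / Σ(L/K) = 3.50 / 89.94 = 0.03891 m/d (same in every zone)
Zone A: v = q/n = 0.03891/0.30 = 0.1297 m/d → t_A = 511/0.1297 = 3939 d
Zone B: v = q/n = 0.03891/0.25 = 0.1557 m/d → t_B = 137/0.1557 = 880.1 d
Total t = 3939 + 880.1 = 4819 d
   = 4819 / 365 = 13.2 yr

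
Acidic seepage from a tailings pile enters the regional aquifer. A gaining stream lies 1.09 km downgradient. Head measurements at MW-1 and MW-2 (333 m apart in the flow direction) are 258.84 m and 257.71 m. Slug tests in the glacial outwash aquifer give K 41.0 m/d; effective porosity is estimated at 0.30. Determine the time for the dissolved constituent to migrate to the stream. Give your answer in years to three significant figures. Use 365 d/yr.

6.44 years

Hydraulic gradient i = (258.84 − 257.71) / 333 = 1.13 / 333 = 0.003393
Specific discharge q = 41.0 × 0.003393 = 0.1391 m/d
Seepage velocity v = q / n = 0.1391 / 0.30 = 0.4638 m/d
L = 1.09 km = 1090 m
t = L / v = 1090 / 0.4638 = 2350 d
   = 2350 / 365 = 6.44 yr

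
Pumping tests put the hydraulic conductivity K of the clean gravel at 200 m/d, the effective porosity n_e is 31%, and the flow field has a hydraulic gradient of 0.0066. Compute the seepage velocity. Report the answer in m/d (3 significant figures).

4.26 m/d

Specific discharge q = 200 × 0.0066 = 1.320 m/d
Average linear velocity = 1.320 / 0.31 = 4.258 m/d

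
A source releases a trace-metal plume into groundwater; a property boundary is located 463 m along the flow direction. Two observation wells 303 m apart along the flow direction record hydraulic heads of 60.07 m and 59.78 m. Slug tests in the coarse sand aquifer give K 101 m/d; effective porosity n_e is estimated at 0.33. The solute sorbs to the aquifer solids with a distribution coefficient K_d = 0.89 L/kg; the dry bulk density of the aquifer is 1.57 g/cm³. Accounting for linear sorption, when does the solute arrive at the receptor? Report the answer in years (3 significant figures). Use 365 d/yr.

22.7 years

Hydraulic gradient i = (60.07 − 59.78) / 303 = 0.29 / 303 = 9.571e-4
q = Ki = 101 × 9.571e-4 = 0.09667 m/d
v_s = q/n_e = 0.09667/0.33 = 0.2929 m/d
Retardation R = 1 + ρ_b·K_d/n = 1 + 1.57×0.89/0.33 = 5.234
Contaminant velocity v_c = v/R = 0.2929/5.234 = 0.05596 m/d
t = L/v_c = 463/0.05596 = 8273 d
   = 8273/365 = 22.7 yr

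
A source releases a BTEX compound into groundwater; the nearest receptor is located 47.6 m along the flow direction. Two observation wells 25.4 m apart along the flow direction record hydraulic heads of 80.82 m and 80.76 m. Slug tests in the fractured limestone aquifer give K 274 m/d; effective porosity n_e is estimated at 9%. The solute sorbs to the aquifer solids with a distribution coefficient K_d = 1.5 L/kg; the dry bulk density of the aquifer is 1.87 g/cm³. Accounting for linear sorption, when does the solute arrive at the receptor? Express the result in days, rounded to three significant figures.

213 days

Hydraulic gradient i = (80.82 − 80.76) / 25.4 = 0.06 / 25.4 = 0.002362
Darcy flux q = K·i = 274 × 0.002362 = 0.6472 m/d
v = Ki/n = 274·0.002362/0.09 = 7.192 m/d
Retardation R = 1 + ρ_b·K_d/n = 1 + 1.87×1.5/0.09 = 32.17
Contaminant velocity v_c = v/R = 7.192/32.17 = 0.2236 m/d
t = L/v_c = 47.6/0.2236 = 212.9 d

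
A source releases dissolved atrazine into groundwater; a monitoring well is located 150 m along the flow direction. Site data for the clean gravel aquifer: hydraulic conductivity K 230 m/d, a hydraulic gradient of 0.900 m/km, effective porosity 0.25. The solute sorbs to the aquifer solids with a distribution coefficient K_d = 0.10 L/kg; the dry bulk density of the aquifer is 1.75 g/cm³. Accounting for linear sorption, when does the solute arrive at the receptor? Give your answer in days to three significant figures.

308 days

Darcy flux q = K·i = 230 × 9.0e-4 = 0.2070 m/d
Average linear velocity = 0.2070 / 0.25 = 0.8280 m/d
Retardation R = 1 + ρ_b·K_d/n = 1 + 1.75×0.10/0.25 = 1.700
Contaminant velocity v_c = v/R = 0.8280/1.700 = 0.4871 m/d
t = L/v_c = 150/0.4871 = 308.0 d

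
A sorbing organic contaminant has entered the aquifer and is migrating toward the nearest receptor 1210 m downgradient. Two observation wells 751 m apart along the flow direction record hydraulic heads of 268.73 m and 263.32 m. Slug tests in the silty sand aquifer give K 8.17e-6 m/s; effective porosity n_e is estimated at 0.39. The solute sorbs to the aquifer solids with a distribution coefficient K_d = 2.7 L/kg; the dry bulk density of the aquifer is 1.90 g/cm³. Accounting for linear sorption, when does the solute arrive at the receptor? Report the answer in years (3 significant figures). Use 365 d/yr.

3600 years

Hydraulic gradient i = (268.73 − 263.32) / 751 = 5.41 / 751 = 0.007204
K = 8.17e-6 m/s × 86400 s/d = 0.7059 m/d
q = Ki = 0.7059 × 0.007204 = 0.005085 m/d
Seepage velocity v = q / n = 0.005085 / 0.39 = 0.01304 m/d
Retardation R = 1 + ρ_b·K_d/n = 1 + 1.90×2.7/0.39 = 14.15
Contaminant velocity v_c = v/R = 0.01304/14.15 = 9.212e-4 m/d
t = L/v_c = 1210/9.212e-4 = 1.314e6 d
   = 1.314e6/365 = 3600 yr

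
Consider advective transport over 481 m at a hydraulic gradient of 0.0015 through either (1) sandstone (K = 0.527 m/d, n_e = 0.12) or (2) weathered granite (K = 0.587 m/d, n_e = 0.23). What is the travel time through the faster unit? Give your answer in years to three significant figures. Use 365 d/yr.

200 years

Unit 1 (sandstone): v = 0.527×0.0015/0.12 = 0.006588 m/d, t = 481/0.006588 = 73020 d
Unit 2 (weathered granite): v = 0.587×0.0015/0.23 = 0.003828 m/d, t = 481/0.003828 = 125600 d
Faster: 73020 d / 365 = 200 yr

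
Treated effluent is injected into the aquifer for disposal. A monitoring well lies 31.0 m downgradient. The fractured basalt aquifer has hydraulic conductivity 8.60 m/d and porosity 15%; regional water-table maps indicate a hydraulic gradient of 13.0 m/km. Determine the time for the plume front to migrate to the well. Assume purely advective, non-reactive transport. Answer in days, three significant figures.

q = Ki = 8.60 × 0.013 = 0.1118 m/d
Seepage velocity v = q / n = 0.1118 / 0.15 = 0.7453 m/d
t = L / v = 31.0 / 0.7453 = 41.59 d

41.6 days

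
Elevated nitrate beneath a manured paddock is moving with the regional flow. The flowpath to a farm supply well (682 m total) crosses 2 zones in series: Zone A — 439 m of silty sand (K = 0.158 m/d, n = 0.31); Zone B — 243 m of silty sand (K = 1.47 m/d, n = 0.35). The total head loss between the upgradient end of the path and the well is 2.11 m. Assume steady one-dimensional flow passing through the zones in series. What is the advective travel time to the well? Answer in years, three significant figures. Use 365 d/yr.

Steady 1-D flow in series ⇒ the Darcy flux q is identical in every zone and the zone head losses add (resistances L/K in series).
Σ(L/K) = 439/0.158 + 243/1.47 = 2778 + 165.3 = 2944 d
q = ΔH / Σ(L/K) = 2.11 / 2944 = 7.168e-4 m/d (same in every zone)
Zone A: v = q/n = 7.168e-4/0.31 = 0.002312 m/d → t_A = 439/0.002312 = 189900 d
Zone B: v = q/n = 7.168e-4/0.35 = 0.002048 m/d → t_B = 243/0.002048 = 118700 d
Total t = 189900 + 118700 = 308500 d
   = 308500 / 365 = 845 yr

845 years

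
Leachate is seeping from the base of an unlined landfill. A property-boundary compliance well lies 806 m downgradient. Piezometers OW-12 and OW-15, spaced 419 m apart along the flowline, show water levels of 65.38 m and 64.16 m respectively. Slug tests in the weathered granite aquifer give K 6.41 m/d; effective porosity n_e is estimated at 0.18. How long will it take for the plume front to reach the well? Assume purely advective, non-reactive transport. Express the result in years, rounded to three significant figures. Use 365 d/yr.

21.3 years

Hydraulic gradient i = (65.38 − 64.16) / 419 = 1.22 / 419 = 0.002912
q = Ki = 6.41 × 0.002912 = 0.01866 m/d
Seepage velocity v = q / n = 0.01866 / 0.18 = 0.1037 m/d
t = L / v = 806 / 0.1037 = 7773 d
   = 7773 / 365 = 21.3 yr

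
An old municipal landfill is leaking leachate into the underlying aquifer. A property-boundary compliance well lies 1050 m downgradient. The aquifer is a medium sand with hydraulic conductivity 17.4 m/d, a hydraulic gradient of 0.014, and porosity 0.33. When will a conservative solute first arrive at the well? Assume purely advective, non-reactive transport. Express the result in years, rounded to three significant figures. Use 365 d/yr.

q = Ki = 17.4 × 0.014 = 0.2436 m/d
v_s = q/n_e = 0.2436/0.33 = 0.7382 m/d
t = L / v = 1050 / 0.7382 = 1422 d
   = 1422 / 365 = 3.90 yr

3.90 years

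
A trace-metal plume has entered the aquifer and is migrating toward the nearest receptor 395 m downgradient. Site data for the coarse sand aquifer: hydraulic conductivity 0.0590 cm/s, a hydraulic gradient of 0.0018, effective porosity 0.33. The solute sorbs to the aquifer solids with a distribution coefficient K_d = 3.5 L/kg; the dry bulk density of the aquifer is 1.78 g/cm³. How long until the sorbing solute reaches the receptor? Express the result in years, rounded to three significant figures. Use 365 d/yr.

K = 0.0590 cm/s × 864 = 50.98 m/d
q = Ki = 50.98 × 0.0018 = 0.09176 m/d
Seepage velocity v = q / n = 0.09176 / 0.33 = 0.2781 m/d
Retardation R = 1 + ρ_b·K_d/n = 1 + 1.78×3.5/0.33 = 19.88
Contaminant velocity v_c = v/R = 0.2781/19.88 = 0.01399 m/d
t = L/v_c = 395/0.01399 = 28240 d
   = 28240/365 = 77.4 yr

77.4 years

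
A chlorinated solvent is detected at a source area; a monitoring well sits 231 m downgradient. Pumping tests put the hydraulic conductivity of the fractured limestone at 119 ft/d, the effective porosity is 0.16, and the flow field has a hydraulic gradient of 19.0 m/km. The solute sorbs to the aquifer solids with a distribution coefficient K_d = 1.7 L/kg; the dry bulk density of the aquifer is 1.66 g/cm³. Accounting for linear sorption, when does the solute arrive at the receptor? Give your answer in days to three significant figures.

K = 119 ft/d × 0.3048 = 36.27 m/d
q = Ki = 36.27 × 0.019 = 0.6892 m/d
v = Ki/n = 36.27·0.019/0.16 = 4.307 m/d
Retardation R = 1 + ρ_b·K_d/n = 1 + 1.66×1.7/0.16 = 18.64
Contaminant velocity v_c = v/R = 4.307/18.64 = 0.2311 m/d
t = L/v_c = 231/0.2311 = 999.5 d

1000 days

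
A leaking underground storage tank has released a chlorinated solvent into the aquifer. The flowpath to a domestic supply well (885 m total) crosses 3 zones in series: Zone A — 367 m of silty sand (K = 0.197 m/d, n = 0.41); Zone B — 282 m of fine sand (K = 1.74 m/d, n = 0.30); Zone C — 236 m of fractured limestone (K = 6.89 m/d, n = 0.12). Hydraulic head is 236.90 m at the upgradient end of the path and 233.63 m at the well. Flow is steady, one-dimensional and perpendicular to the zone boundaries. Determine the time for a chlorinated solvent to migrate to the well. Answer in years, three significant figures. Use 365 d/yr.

Total head drop ΔH = 236.90 − 233.63 = 3.27 m
Steady 1-D flow in series ⇒ the Darcy flux q is identical in every zone and the zone head losses add (resistances L/K in series).
Σ(L/K) = 367/0.197 + 282/1.74 + 236/6.89 = 1863 + 162.1 + 34.25 = 2059 d
q = ΔH / Σ(L/K) = 3.27 / 2059 = 0.001588 m/d (same in every zone)
Zone A: v = q/n = 0.001588/0.41 = 0.003873 m/d → t_A = 367/0.003873 = 94760 d
Zone B: v = q/n = 0.001588/0.30 = 0.005293 m/d → t_B = 282/0.005293 = 53280 d
Zone C: v = q/n = 0.001588/0.12 = 0.01323 m/d → t_C = 236/0.01323 = 17830 d
Total t = 94760 + 53280 + 17830 = 165900 d
   = 165900 / 365 = 454 yr

454 years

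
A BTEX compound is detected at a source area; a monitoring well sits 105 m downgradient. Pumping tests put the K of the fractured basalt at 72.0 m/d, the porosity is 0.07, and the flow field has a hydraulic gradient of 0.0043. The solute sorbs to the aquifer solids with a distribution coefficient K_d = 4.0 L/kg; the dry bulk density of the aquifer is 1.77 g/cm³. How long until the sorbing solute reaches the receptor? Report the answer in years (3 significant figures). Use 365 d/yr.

Darcy flux q = K·i = 72.0 × 0.0043 = 0.3096 m/d
v_s = q/n_e = 0.3096/0.07 = 4.423 m/d
Retardation R = 1 + ρ_b·K_d/n = 1 + 1.77×4.0/0.07 = 102.1
Contaminant velocity v_c = v/R = 4.423/102.1 = 0.04330 m/d
t = L/v_c = 105/0.04330 = 2425 d
   = 2425/365 = 6.64 yr

6.64 years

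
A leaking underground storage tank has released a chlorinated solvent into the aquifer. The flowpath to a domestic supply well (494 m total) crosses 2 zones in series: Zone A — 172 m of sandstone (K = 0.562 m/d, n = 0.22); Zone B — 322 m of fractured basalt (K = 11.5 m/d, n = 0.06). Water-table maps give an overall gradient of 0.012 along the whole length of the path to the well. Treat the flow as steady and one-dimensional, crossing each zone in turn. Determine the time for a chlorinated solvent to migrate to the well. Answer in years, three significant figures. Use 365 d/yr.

For zones in series the flux q is common to all zones; the equivalent conductivity is the harmonic (thickness-weighted) mean, K_eq = L_total / Σ(L_j/K_j).
Σ(L/K) = 172/0.562 + 322/11.5 = 306.0 + 28.00 = 334.0 d
K_eq = L_total / Σ(L/K) = 494 / 334.0 = 1.479 m/d
q = K_eq · i = 1.479 × 0.012 = 0.01775 m/d (same in every zone)
Zone A: v = q/n = 0.01775/0.22 = 0.08066 m/d → t_A = 172/0.08066 = 2132 d
Zone B: v = q/n = 0.01775/0.06 = 0.2958 m/d → t_B = 322/0.2958 = 1089 d
Total t = 2132 + 1089 = 3221 d
   = 3221 / 365 = 8.82 yr

8.82 years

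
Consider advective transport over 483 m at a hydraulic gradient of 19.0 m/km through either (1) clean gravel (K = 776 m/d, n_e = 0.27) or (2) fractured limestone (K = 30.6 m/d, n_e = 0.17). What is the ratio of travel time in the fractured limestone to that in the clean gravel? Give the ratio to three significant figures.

16.0

Unit 1 (clean gravel): v = 776×0.019/0.27 = 54.61 m/d, t = 483/54.61 = 8.845 d
Unit 2 (fractured limestone): v = 30.6×0.019/0.17 = 3.420 m/d, t = 483/3.420 = 141.2 d
t(fractured limestone) / t(clean gravel) = 141.2/8.845 = 16.0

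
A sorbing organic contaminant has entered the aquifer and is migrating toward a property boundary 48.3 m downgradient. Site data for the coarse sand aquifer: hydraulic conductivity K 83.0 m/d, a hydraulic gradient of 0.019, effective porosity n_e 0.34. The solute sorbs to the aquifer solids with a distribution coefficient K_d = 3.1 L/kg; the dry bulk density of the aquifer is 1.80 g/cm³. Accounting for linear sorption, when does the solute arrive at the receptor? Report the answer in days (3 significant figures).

Specific discharge q = 83.0 × 0.019 = 1.577 m/d
v = Ki/n = 83.0·0.019/0.34 = 4.638 m/d
Retardation R = 1 + ρ_b·K_d/n = 1 + 1.80×3.1/0.34 = 17.41
Contaminant velocity v_c = v/R = 4.638/17.41 = 0.2664 m/d
t = L/v_c = 48.3/0.2664 = 181.3 d

181 days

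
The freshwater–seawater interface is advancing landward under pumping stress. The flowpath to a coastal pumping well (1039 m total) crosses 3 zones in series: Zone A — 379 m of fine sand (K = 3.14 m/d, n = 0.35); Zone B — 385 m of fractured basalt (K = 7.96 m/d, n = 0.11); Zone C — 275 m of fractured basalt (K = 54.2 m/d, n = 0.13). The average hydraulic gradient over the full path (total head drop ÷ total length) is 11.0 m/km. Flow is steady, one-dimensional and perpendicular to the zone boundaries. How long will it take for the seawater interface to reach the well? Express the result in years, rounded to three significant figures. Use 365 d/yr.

Steady 1-D flow in series ⇒ the Darcy flux q is identical in every zone and the zone head losses add (resistances L/K in series).
Σ(L/K) = 379/3.14 + 385/7.96 + 275/54.2 = 120.7 + 48.37 + 5.074 = 174.1 d
K_eq = L_total / Σ(L/K) = 1039 / 174.1 = 5.966 m/d
q = K_eq · i = 5.966 × 0.011 = 0.06563 m/d (same in every zone)
Zone A: v = q/n = 0.06563/0.35 = 0.1875 m/d → t_A = 379/0.1875 = 2021 d
Zone B: v = q/n = 0.06563/0.11 = 0.5966 m/d → t_B = 385/0.5966 = 645.3 d
Zone C: v = q/n = 0.06563/0.13 = 0.5049 m/d → t_C = 275/0.5049 = 544.7 d
Total t = 2021 + 645.3 + 544.7 = 3211 d
   = 3211 / 365 = 8.80 yr

8.80 years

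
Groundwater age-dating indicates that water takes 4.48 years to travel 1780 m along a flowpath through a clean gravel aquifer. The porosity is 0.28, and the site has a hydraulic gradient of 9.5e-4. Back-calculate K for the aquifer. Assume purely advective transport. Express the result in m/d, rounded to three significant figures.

321 m/d

t = 4.48 years = 1635 d
v = L / t = 1780 / 1635 = 1.089 m/d
K = v · n / i = 1.089 × 0.28 / 9.5e-4 = 321 m/d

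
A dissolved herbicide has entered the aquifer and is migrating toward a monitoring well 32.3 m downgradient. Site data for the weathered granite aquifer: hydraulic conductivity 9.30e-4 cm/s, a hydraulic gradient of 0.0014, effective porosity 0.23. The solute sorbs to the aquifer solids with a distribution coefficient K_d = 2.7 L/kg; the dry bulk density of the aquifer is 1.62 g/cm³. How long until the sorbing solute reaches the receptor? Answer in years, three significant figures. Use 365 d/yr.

K = 9.30e-4 cm/s × 864 = 0.8035 m/d
Darcy flux q = K·i = 0.8035 × 0.0014 = 0.001125 m/d
Seepage velocity v = q / n = 0.001125 / 0.23 = 0.004891 m/d
Retardation R = 1 + ρ_b·K_d/n = 1 + 1.62×2.7/0.23 = 20.02
Contaminant velocity v_c = v/R = 0.004891/20.02 = 2.443e-4 m/d
t = L/v_c = 32.3/2.443e-4 = 132200 d
   = 132200/365 = 362 yr

362 years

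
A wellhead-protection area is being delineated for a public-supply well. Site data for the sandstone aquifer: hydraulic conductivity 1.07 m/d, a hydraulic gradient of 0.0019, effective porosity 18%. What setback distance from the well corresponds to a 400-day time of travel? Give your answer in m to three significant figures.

4.52 m

q = Ki = 1.07 × 0.0019 = 0.002033 m/d
Seepage velocity v = q / n = 0.002033 / 0.18 = 0.01129 m/d
L = v × T = 0.01129 × 400 = 4.518 m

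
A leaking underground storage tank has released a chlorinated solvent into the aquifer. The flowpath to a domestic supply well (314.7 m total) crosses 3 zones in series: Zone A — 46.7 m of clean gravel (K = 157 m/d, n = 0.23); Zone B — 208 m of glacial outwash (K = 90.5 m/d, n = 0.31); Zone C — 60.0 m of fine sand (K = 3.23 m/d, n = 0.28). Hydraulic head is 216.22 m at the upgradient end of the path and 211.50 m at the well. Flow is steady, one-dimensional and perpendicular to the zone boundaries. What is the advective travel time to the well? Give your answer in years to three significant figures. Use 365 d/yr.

Total head drop ΔH = 216.22 − 211.50 = 4.72 m
Steady 1-D flow in series ⇒ the Darcy flux q is identical in every zone and the zone head losses add (resistances L/K in series).
Σ(L/K) = 46.7/157 + 208/90.5 + 60.0/3.23 = 0.2975 + 2.298 + 18.58 = 21.17 d
q = ΔH / Σ(L/K) = 4.72 / 21.17 = 0.2229 m/d (same in every zone)
Zone A: v = q/n = 0.2229/0.23 = 0.9693 m/d → t_A = 46.7/0.9693 = 48.18 d
Zone B: v = q/n = 0.2229/0.31 = 0.7192 m/d → t_B = 208/0.7192 = 289.2 d
Zone C: v = q/n = 0.2229/0.28 = 0.7962 m/d → t_C = 60.0/0.7962 = 75.36 d
Total t = 48.18 + 289.2 + 75.36 = 412.8 d
   = 412.8 / 365 = 1.13 yr

1.13 years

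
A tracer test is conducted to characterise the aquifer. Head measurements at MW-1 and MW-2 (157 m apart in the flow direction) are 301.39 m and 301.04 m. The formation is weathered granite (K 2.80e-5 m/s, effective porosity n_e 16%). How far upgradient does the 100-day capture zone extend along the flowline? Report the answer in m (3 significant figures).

3.37 m

Hydraulic gradient i = (301.39 − 301.04) / 157 = 0.35 / 157 = 0.002229
K = 2.80e-5 m/s × 86400 s/d = 2.419 m/d
q = Ki = 2.419 × 0.002229 = 0.005393 m/d
v_s = q/n_e = 0.005393/0.16 = 0.03371 m/d
L = v × T = 0.03371 × 100 = 3.371 m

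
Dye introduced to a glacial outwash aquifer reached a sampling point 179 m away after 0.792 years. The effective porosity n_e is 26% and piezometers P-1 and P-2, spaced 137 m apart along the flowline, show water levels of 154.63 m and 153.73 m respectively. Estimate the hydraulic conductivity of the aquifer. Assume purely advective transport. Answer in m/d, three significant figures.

Hydraulic gradient i = (154.63 − 153.73) / 137 = 0.90 / 137 = 0.006569
t = 0.792 years = 289.1 d
v = L / t = 179 / 289.1 = 0.6192 m/d
K = v · n / i = 0.6192 × 0.26 / 0.006569 = 24.5 m/d

24.5 m/d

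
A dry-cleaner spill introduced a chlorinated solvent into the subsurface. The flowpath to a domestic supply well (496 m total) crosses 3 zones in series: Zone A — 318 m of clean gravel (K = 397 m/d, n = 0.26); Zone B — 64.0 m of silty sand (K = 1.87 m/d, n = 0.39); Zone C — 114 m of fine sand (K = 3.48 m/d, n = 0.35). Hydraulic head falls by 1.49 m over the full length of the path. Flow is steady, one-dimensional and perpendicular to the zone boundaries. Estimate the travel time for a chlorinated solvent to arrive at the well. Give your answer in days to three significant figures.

Steady 1-D flow in series ⇒ the Darcy flux q is identical in every zone and the zone head losses add (resistances L/K in series).
Σ(L/K) = 318/397 + 64.0/1.87 + 114/3.48 = 0.8010 + 34.22 + 32.76 = 67.78 d
q = ΔH / Σ(L/K) = 1.49 / 67.78 = 0.02198 m/d (same in every zone)
Zone A: v = q/n = 0.02198/0.26 = 0.08454 m/d → t_A = 318/0.08454 = 3761 d
Zone B: v = q/n = 0.02198/0.39 = 0.05636 m/d → t_B = 64.0/0.05636 = 1135 d
Zone C: v = q/n = 0.02198/0.35 = 0.06280 m/d → t_C = 114/0.06280 = 1815 d
Total t = 3761 + 1135 + 1815 = 6712 d

6710 days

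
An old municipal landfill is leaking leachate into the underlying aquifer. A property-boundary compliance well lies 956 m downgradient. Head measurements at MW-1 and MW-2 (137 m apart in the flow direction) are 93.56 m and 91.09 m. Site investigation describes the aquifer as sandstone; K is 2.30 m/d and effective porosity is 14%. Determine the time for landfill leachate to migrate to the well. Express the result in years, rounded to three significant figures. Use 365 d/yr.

Hydraulic gradient i = (93.56 − 91.09) / 137 = 2.47 / 137 = 0.01803
Darcy flux q = K·i = 2.30 × 0.01803 = 0.04147 m/d
v_s = q/n_e = 0.04147/0.14 = 0.2962 m/d
t = L / v = 956 / 0.2962 = 3228 d
   = 3228 / 365 = 8.84 yr

8.84 years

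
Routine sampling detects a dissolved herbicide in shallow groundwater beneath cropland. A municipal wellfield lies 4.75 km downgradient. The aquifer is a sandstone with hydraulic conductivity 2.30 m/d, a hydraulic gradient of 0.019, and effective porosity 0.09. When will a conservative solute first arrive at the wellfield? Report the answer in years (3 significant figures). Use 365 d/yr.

26.8 years

Darcy flux q = K·i = 2.30 × 0.019 = 0.04370 m/d
v_s = q/n_e = 0.04370/0.09 = 0.4856 m/d
L = 4.75 km = 4750 m
t = L / v = 4750 / 0.4856 = 9783 d
   = 9783 / 365 = 26.8 yr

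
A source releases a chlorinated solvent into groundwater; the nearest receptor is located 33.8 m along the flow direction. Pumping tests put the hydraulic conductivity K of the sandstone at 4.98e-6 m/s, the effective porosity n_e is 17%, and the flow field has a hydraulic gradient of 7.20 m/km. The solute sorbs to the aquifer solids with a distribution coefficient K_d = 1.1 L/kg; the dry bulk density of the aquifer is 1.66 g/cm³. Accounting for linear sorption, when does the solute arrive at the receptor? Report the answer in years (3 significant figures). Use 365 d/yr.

K = 4.98e-6 m/s × 86400 s/d = 0.4303 m/d
Darcy flux q = K·i = 0.4303 × 0.0072 = 0.003098 m/d
Seepage velocity v = q / n = 0.003098 / 0.17 = 0.01822 m/d
Retardation R = 1 + ρ_b·K_d/n = 1 + 1.66×1.1/0.17 = 11.74
Contaminant velocity v_c = v/R = 0.01822/11.74 = 0.001552 m/d
t = L/v_c = 33.8/0.001552 = 21780 d
   = 21780/365 = 59.7 yr

59.7 years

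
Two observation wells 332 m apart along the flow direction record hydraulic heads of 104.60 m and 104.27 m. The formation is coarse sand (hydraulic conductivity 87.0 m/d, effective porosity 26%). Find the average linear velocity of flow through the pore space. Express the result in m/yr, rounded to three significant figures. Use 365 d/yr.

121 m/yr

Hydraulic gradient i = (104.60 − 104.27) / 332 = 0.33 / 332 = 9.940e-4
Specific discharge q = 87.0 × 9.940e-4 = 0.08648 m/d
v_s = q/n_e = 0.08648/0.26 = 0.3326 m/d
   = 0.3326 × 365 = 121 m/yr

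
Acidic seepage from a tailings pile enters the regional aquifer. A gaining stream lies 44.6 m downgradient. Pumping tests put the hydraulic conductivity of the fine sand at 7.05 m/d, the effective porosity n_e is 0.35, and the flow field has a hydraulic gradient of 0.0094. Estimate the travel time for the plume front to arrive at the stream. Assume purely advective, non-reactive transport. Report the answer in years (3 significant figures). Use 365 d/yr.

Specific discharge q = 7.05 × 0.0094 = 0.06627 m/d
v = Ki/n = 7.05·0.0094/0.35 = 0.1893 m/d
t = L / v = 44.6 / 0.1893 = 235.6 d
   = 235.6 / 365 = 0.645 yr

0.645 years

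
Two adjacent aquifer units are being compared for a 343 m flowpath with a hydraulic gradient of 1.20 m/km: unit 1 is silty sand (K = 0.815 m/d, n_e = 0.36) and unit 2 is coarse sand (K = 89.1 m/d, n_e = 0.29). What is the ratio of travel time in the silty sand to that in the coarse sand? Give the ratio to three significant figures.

136

Unit 1 (silty sand): v = 0.815×0.0012/0.36 = 0.002717 m/d, t = 343/0.002717 = 126300 d
Unit 2 (coarse sand): v = 89.1×0.0012/0.29 = 0.3687 m/d, t = 343/0.3687 = 930.3 d
t(silty sand) / t(coarse sand) = 126300/930.3 = 136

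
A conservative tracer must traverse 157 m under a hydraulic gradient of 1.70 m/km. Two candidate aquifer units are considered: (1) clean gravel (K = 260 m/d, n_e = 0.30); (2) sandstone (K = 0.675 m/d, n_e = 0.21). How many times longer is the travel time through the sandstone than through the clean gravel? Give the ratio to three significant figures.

270

Unit 1 (clean gravel): v = 260×0.0017/0.30 = 1.473 m/d, t = 157/1.473 = 106.6 d
Unit 2 (sandstone): v = 0.675×0.0017/0.21 = 0.005464 m/d, t = 157/0.005464 = 28730 d
t(sandstone) / t(clean gravel) = 28730/106.6 = 270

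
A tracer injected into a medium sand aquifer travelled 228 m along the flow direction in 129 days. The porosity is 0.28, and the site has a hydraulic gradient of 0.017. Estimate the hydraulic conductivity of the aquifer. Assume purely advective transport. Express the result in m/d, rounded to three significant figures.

v = L / t = 228 / 129 = 1.767 m/d
K = v · n / i = 1.767 × 0.28 / 0.017 = 29.1 m/d

29.1 m/d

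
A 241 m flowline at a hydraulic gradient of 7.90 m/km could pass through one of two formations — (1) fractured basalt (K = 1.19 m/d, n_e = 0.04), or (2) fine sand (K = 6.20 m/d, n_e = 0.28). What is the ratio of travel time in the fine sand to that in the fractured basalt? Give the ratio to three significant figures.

1.34

Unit 1 (fractured basalt): v = 1.19×0.0079/0.04 = 0.2350 m/d, t = 241/0.2350 = 1025 d
Unit 2 (fine sand): v = 6.20×0.0079/0.28 = 0.1749 m/d, t = 241/0.1749 = 1378 d
t(fine sand) / t(fractured basalt) = 1378/1025 = 1.34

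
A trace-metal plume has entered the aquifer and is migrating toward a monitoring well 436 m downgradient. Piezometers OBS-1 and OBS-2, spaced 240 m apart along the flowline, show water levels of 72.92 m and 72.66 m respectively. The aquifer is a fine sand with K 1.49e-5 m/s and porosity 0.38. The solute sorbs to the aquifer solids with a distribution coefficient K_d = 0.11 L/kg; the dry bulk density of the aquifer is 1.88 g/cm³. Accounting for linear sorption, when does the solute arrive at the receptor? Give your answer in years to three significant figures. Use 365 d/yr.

503 years

Hydraulic gradient i = (72.92 − 72.66) / 240 = 0.26 / 240 = 0.001083
K = 1.49e-5 m/s × 86400 s/d = 1.287 m/d
Specific discharge q = 1.287 × 0.001083 = 0.001395 m/d
Average linear velocity = 0.001395 / 0.38 = 0.003670 m/d
Retardation R = 1 + ρ_b·K_d/n = 1 + 1.88×0.11/0.38 = 1.544
Contaminant velocity v_c = v/R = 0.003670/1.544 = 0.002377 m/d
t = L/v_c = 436/0.002377 = 183400 d
   = 183400/365 = 503 yr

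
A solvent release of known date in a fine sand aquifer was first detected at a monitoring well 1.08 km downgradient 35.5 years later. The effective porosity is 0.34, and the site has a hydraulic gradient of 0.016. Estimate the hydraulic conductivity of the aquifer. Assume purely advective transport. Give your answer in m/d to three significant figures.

t = 35.5 years = 12960 d
L = 1.08 km = 1080 m
v = L / t = 1080 / 12960 = 0.08335 m/d
K = v · n / i = 0.08335 × 0.34 / 0.016 = 1.77 m/d

1.77 m/d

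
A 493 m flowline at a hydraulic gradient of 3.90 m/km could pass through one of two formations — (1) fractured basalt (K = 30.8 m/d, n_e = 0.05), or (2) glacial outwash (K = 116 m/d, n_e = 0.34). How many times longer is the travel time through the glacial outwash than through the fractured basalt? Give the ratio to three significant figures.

1.81

Unit 1 (fractured basalt): v = 30.8×0.0039/0.05 = 2.402 m/d, t = 493/2.402 = 205.2 d
Unit 2 (glacial outwash): v = 116×0.0039/0.34 = 1.331 m/d, t = 493/1.331 = 370.5 d
t(glacial outwash) / t(fractured basalt) = 370.5/205.2 = 1.81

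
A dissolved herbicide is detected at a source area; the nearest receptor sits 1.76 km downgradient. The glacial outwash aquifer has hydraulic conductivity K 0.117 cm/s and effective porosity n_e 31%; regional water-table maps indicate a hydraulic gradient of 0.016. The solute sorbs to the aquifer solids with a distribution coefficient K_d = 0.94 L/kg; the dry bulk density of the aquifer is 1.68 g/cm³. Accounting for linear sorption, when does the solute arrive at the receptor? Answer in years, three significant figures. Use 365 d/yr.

5.63 years

K = 0.117 cm/s × 864 = 101.1 m/d
Specific discharge q = 101.1 × 0.016 = 1.617 m/d
v = Ki/n = 101.1·0.016/0.31 = 5.217 m/d
Retardation R = 1 + ρ_b·K_d/n = 1 + 1.68×0.94/0.31 = 6.094
Contaminant velocity v_c = v/R = 5.217/6.094 = 0.8561 m/d
L = 1.76 km = 1760 m
t = L/v_c = 1760/0.8561 = 2056 d
   = 2056/365 = 5.63 yr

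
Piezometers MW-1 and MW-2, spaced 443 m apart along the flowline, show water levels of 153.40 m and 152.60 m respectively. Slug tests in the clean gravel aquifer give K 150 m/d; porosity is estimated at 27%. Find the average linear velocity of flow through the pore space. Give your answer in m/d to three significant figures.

1.00 m/d

Hydraulic gradient i = (153.40 − 152.60) / 443 = 0.80 / 443 = 0.001806
Specific discharge q = 150 × 0.001806 = 0.2709 m/d
v = Ki/n = 150·0.001806/0.27 = 1.003 m/d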